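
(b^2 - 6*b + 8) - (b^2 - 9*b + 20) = 3*b - 12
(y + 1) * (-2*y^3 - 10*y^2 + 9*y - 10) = -2*y^4 - 12*y^3 - y^2 - y - 10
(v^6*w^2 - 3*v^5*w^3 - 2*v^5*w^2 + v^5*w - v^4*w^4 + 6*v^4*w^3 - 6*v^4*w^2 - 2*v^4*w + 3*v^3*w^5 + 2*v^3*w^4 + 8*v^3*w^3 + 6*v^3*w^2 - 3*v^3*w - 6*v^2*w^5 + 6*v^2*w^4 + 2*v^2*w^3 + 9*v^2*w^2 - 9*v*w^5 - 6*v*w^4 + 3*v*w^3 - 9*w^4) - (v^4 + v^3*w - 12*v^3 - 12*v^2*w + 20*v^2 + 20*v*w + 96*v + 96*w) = v^6*w^2 - 3*v^5*w^3 - 2*v^5*w^2 + v^5*w - v^4*w^4 + 6*v^4*w^3 - 6*v^4*w^2 - 2*v^4*w - v^4 + 3*v^3*w^5 + 2*v^3*w^4 + 8*v^3*w^3 + 6*v^3*w^2 - 4*v^3*w + 12*v^3 - 6*v^2*w^5 + 6*v^2*w^4 + 2*v^2*w^3 + 9*v^2*w^2 + 12*v^2*w - 20*v^2 - 9*v*w^5 - 6*v*w^4 + 3*v*w^3 - 20*v*w - 96*v - 9*w^4 - 96*w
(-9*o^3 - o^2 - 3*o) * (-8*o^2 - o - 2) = 72*o^5 + 17*o^4 + 43*o^3 + 5*o^2 + 6*o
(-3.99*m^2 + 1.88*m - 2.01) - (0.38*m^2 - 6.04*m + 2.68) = -4.37*m^2 + 7.92*m - 4.69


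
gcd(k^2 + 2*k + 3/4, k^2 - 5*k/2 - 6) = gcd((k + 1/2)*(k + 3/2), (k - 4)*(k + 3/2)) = k + 3/2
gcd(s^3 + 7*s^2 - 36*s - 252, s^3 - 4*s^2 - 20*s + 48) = s - 6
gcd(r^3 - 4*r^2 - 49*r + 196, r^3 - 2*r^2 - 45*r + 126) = r + 7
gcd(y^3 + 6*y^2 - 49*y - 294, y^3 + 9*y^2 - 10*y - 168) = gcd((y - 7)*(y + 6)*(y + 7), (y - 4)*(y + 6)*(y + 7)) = y^2 + 13*y + 42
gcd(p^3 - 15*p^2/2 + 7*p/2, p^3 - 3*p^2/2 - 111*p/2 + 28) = p - 1/2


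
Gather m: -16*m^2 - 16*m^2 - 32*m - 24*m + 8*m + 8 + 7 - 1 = -32*m^2 - 48*m + 14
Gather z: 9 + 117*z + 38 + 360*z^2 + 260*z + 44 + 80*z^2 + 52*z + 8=440*z^2 + 429*z + 99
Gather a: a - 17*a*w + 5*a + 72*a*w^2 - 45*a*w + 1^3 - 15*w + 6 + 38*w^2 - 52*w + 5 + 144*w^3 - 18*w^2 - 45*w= a*(72*w^2 - 62*w + 6) + 144*w^3 + 20*w^2 - 112*w + 12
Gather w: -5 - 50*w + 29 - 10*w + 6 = 30 - 60*w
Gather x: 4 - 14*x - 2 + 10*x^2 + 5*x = 10*x^2 - 9*x + 2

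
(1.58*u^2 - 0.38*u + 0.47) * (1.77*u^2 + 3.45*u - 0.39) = 2.7966*u^4 + 4.7784*u^3 - 1.0953*u^2 + 1.7697*u - 0.1833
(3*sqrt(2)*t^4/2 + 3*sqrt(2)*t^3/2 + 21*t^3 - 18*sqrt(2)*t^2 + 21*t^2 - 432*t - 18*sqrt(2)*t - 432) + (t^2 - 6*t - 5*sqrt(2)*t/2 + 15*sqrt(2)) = 3*sqrt(2)*t^4/2 + 3*sqrt(2)*t^3/2 + 21*t^3 - 18*sqrt(2)*t^2 + 22*t^2 - 438*t - 41*sqrt(2)*t/2 - 432 + 15*sqrt(2)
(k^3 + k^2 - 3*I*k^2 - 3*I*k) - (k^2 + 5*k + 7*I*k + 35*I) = k^3 - 3*I*k^2 - 5*k - 10*I*k - 35*I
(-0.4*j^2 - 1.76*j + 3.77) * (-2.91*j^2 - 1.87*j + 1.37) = 1.164*j^4 + 5.8696*j^3 - 8.2275*j^2 - 9.4611*j + 5.1649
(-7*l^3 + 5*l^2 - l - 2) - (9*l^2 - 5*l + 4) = -7*l^3 - 4*l^2 + 4*l - 6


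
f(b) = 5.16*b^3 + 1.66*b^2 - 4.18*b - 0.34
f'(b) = 15.48*b^2 + 3.32*b - 4.18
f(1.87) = 31.39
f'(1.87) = 56.16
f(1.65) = 20.46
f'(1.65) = 43.44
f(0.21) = -1.10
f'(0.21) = -2.80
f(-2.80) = -88.89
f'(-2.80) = 107.89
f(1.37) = 10.32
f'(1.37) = 29.42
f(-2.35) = -48.32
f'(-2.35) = 73.51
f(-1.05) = -0.09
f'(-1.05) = 9.40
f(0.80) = 0.02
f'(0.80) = 8.38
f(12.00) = 9105.02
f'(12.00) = 2264.78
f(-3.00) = -112.18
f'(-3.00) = 125.18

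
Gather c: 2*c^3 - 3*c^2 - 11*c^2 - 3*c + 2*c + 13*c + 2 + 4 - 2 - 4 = 2*c^3 - 14*c^2 + 12*c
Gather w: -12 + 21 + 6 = 15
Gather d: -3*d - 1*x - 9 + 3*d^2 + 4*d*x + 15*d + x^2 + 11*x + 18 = 3*d^2 + d*(4*x + 12) + x^2 + 10*x + 9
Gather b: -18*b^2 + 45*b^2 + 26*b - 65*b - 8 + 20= 27*b^2 - 39*b + 12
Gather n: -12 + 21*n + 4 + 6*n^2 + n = 6*n^2 + 22*n - 8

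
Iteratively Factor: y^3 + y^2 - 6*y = (y - 2)*(y^2 + 3*y) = (y - 2)*(y + 3)*(y)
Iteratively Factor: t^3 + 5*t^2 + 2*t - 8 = (t + 2)*(t^2 + 3*t - 4) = (t - 1)*(t + 2)*(t + 4)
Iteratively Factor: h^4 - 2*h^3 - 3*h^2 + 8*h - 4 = (h - 1)*(h^3 - h^2 - 4*h + 4) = (h - 1)*(h + 2)*(h^2 - 3*h + 2) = (h - 1)^2*(h + 2)*(h - 2)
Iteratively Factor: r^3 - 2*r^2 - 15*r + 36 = (r - 3)*(r^2 + r - 12) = (r - 3)*(r + 4)*(r - 3)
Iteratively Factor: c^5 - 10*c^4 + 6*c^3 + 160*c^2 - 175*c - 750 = (c - 5)*(c^4 - 5*c^3 - 19*c^2 + 65*c + 150) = (c - 5)^2*(c^3 - 19*c - 30) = (c - 5)^2*(c + 2)*(c^2 - 2*c - 15) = (c - 5)^3*(c + 2)*(c + 3)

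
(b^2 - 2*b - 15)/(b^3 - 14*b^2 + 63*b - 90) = (b + 3)/(b^2 - 9*b + 18)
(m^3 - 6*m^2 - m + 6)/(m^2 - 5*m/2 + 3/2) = 2*(m^2 - 5*m - 6)/(2*m - 3)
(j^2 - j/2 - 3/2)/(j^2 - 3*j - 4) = (j - 3/2)/(j - 4)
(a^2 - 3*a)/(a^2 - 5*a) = (a - 3)/(a - 5)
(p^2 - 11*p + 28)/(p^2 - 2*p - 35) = (p - 4)/(p + 5)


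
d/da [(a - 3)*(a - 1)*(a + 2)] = 3*a^2 - 4*a - 5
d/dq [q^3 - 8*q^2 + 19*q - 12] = 3*q^2 - 16*q + 19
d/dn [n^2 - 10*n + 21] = 2*n - 10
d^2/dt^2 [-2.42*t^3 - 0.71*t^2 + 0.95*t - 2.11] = -14.52*t - 1.42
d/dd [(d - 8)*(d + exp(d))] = d + (d - 8)*(exp(d) + 1) + exp(d)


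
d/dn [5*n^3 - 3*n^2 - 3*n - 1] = 15*n^2 - 6*n - 3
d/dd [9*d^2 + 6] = 18*d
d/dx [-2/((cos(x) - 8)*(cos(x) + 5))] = 2*(3 - 2*cos(x))*sin(x)/((cos(x) - 8)^2*(cos(x) + 5)^2)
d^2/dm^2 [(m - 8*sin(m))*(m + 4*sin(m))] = 4*m*sin(m) + 128*sin(m)^2 - 8*cos(m) - 62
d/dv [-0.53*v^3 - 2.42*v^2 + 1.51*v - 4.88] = -1.59*v^2 - 4.84*v + 1.51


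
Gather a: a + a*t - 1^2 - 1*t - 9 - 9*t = a*(t + 1) - 10*t - 10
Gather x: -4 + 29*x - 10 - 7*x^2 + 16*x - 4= -7*x^2 + 45*x - 18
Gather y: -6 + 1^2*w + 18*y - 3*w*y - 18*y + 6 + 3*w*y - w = 0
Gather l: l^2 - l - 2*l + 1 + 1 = l^2 - 3*l + 2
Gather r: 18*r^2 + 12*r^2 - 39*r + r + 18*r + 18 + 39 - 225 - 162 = 30*r^2 - 20*r - 330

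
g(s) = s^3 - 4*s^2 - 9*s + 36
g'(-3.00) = 42.00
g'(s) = 3*s^2 - 8*s - 9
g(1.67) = 14.47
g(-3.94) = -51.80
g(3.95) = -0.33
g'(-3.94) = 69.09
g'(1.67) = -13.99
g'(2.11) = -12.52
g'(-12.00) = 519.00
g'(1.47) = -14.28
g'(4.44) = 14.62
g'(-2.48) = 29.29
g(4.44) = 4.71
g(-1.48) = 37.32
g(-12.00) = -2160.00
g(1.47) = 17.30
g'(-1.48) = 9.41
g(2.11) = 8.60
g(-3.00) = 0.00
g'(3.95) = 6.21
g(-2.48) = 18.47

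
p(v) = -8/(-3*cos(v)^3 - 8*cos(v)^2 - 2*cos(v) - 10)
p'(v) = -8*(-9*sin(v)*cos(v)^2 - 16*sin(v)*cos(v) - 2*sin(v))/(-3*cos(v)^3 - 8*cos(v)^2 - 2*cos(v) - 10)^2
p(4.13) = 0.74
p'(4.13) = 0.23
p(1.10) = 0.62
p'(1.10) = 0.48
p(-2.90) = 0.62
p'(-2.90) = 0.06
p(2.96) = 0.62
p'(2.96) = -0.04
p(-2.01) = 0.77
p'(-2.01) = 0.21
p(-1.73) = 0.81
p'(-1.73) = 0.03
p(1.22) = 0.68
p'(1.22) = 0.47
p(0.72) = 0.46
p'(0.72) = 0.34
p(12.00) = 0.42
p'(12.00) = -0.26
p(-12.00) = 0.42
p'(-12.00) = 0.26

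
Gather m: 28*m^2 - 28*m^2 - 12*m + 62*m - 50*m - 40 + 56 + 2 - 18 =0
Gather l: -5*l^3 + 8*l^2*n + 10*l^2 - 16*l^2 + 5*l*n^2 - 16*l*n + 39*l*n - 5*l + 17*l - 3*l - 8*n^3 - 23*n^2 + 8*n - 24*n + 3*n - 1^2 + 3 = -5*l^3 + l^2*(8*n - 6) + l*(5*n^2 + 23*n + 9) - 8*n^3 - 23*n^2 - 13*n + 2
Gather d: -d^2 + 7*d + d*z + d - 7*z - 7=-d^2 + d*(z + 8) - 7*z - 7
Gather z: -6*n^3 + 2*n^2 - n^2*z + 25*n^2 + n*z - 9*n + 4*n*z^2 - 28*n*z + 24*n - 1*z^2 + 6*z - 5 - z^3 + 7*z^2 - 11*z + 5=-6*n^3 + 27*n^2 + 15*n - z^3 + z^2*(4*n + 6) + z*(-n^2 - 27*n - 5)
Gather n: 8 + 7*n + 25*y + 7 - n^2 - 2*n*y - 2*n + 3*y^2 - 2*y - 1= -n^2 + n*(5 - 2*y) + 3*y^2 + 23*y + 14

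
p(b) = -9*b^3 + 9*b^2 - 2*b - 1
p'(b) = -27*b^2 + 18*b - 2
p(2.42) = -80.68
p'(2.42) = -116.56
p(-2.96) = 317.18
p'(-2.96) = -291.84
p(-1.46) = 49.11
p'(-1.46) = -85.83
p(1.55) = -15.99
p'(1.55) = -38.97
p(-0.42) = 2.09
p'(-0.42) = -14.32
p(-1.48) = 50.85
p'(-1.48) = -87.78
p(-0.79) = 10.63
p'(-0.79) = -33.07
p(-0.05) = -0.88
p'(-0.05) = -2.97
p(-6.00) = 2279.00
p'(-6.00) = -1082.00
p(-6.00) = 2279.00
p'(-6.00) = -1082.00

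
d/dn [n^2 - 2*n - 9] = 2*n - 2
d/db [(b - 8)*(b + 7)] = 2*b - 1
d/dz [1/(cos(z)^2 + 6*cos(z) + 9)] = 2*sin(z)/(cos(z) + 3)^3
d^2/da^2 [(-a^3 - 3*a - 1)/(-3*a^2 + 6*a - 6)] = 2*(5*a^3 - 9*a^2 - 12*a + 14)/(3*(a^6 - 6*a^5 + 18*a^4 - 32*a^3 + 36*a^2 - 24*a + 8))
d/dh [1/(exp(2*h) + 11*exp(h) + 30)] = (-2*exp(h) - 11)*exp(h)/(exp(2*h) + 11*exp(h) + 30)^2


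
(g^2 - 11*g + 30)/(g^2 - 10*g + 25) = (g - 6)/(g - 5)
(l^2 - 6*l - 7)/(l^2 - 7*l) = (l + 1)/l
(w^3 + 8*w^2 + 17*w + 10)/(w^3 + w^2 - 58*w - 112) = (w^2 + 6*w + 5)/(w^2 - w - 56)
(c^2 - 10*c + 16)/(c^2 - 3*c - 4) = (-c^2 + 10*c - 16)/(-c^2 + 3*c + 4)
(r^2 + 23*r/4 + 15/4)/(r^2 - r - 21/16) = 4*(r + 5)/(4*r - 7)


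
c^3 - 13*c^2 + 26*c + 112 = (c - 8)*(c - 7)*(c + 2)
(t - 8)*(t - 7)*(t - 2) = t^3 - 17*t^2 + 86*t - 112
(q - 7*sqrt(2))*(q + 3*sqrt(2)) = q^2 - 4*sqrt(2)*q - 42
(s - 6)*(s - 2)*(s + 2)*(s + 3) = s^4 - 3*s^3 - 22*s^2 + 12*s + 72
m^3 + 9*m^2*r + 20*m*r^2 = m*(m + 4*r)*(m + 5*r)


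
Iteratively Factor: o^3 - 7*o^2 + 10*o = (o)*(o^2 - 7*o + 10) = o*(o - 5)*(o - 2)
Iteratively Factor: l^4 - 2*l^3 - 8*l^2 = (l)*(l^3 - 2*l^2 - 8*l) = l*(l - 4)*(l^2 + 2*l) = l*(l - 4)*(l + 2)*(l)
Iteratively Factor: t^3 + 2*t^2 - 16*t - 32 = (t + 2)*(t^2 - 16) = (t - 4)*(t + 2)*(t + 4)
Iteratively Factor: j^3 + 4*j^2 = (j + 4)*(j^2) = j*(j + 4)*(j)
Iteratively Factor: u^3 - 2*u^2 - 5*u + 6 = (u + 2)*(u^2 - 4*u + 3) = (u - 1)*(u + 2)*(u - 3)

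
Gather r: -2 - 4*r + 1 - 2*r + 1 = -6*r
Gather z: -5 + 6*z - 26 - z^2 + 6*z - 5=-z^2 + 12*z - 36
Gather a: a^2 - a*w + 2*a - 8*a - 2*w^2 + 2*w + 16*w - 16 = a^2 + a*(-w - 6) - 2*w^2 + 18*w - 16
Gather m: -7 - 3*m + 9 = 2 - 3*m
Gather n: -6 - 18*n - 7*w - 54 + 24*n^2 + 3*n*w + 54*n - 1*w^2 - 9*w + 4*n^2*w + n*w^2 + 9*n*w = n^2*(4*w + 24) + n*(w^2 + 12*w + 36) - w^2 - 16*w - 60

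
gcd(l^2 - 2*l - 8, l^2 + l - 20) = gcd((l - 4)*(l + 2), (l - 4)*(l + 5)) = l - 4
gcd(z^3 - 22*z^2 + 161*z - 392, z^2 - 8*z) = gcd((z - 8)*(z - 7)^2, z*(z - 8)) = z - 8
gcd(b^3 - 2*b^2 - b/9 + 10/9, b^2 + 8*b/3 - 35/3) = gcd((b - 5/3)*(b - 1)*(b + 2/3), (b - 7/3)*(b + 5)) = 1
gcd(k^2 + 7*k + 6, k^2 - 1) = k + 1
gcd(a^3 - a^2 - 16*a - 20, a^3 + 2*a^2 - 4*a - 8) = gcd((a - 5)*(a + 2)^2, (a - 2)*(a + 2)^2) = a^2 + 4*a + 4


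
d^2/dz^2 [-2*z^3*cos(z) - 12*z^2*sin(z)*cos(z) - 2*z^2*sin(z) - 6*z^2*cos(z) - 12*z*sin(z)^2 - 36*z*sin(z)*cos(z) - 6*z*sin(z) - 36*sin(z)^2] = 2*z^3*cos(z) + 14*z^2*sin(z) + 24*z^2*sin(2*z) + 6*z^2*cos(z) + 30*z*sin(z) - 20*z*cos(z) - 72*sqrt(2)*z*cos(2*z + pi/4) - 4*sin(z) - 36*sin(2*z) - 24*cos(z) - 144*cos(2*z)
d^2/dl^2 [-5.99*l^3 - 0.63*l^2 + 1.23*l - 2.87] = -35.94*l - 1.26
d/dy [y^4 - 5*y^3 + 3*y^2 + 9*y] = 4*y^3 - 15*y^2 + 6*y + 9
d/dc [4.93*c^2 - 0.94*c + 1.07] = 9.86*c - 0.94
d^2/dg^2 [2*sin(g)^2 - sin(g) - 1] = sin(g) + 4*cos(2*g)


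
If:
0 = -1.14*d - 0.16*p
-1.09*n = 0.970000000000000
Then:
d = -0.140350877192982*p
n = -0.89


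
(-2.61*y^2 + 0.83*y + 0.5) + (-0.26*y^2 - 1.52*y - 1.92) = -2.87*y^2 - 0.69*y - 1.42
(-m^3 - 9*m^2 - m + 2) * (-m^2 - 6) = m^5 + 9*m^4 + 7*m^3 + 52*m^2 + 6*m - 12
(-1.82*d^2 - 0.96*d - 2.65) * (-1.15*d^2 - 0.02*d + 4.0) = 2.093*d^4 + 1.1404*d^3 - 4.2133*d^2 - 3.787*d - 10.6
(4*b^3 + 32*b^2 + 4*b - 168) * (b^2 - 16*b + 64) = 4*b^5 - 32*b^4 - 252*b^3 + 1816*b^2 + 2944*b - 10752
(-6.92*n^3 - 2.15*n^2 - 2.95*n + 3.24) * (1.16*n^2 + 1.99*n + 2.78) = -8.0272*n^5 - 16.2648*n^4 - 26.9381*n^3 - 8.0891*n^2 - 1.7534*n + 9.0072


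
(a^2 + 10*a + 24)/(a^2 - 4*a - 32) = (a + 6)/(a - 8)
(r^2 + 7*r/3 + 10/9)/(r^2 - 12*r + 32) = (9*r^2 + 21*r + 10)/(9*(r^2 - 12*r + 32))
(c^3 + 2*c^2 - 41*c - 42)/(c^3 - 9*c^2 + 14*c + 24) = (c + 7)/(c - 4)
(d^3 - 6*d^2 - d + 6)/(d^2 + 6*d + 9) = (d^3 - 6*d^2 - d + 6)/(d^2 + 6*d + 9)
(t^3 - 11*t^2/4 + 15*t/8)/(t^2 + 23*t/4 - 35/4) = t*(2*t - 3)/(2*(t + 7))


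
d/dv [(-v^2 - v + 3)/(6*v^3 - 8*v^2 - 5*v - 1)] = (6*v^4 + 12*v^3 - 57*v^2 + 50*v + 16)/(36*v^6 - 96*v^5 + 4*v^4 + 68*v^3 + 41*v^2 + 10*v + 1)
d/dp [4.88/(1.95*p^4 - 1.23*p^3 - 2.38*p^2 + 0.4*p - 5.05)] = (-38.064*p^3 + 18.0072*p^2 + 23.2288*p - 1.952)/(-1.95*p^4 + 1.23*p^3 + 2.38*p^2 - 0.4*p + 5.05)^2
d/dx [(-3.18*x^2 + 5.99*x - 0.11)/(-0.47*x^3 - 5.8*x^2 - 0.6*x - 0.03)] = (-1.4946*x^4 + 5.6306*x^3 + 36.4949*x^2 - 1.0852*x - 0.2457)/(0.2209*x^6 + 5.452*x^5 + 34.204*x^4 + 6.9882*x^3 + 0.708*x^2 + 0.036*x + 0.0009)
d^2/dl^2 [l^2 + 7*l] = 2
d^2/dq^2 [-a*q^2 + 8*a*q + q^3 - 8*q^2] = -2*a + 6*q - 16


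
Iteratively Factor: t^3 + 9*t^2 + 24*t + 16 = (t + 4)*(t^2 + 5*t + 4) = (t + 4)^2*(t + 1)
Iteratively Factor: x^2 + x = (x)*(x + 1)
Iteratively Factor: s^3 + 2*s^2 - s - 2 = (s + 1)*(s^2 + s - 2) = (s + 1)*(s + 2)*(s - 1)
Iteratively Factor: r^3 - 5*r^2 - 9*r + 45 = (r - 5)*(r^2 - 9) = (r - 5)*(r - 3)*(r + 3)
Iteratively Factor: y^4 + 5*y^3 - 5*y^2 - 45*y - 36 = (y + 1)*(y^3 + 4*y^2 - 9*y - 36) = (y - 3)*(y + 1)*(y^2 + 7*y + 12) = (y - 3)*(y + 1)*(y + 4)*(y + 3)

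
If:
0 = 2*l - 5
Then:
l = 5/2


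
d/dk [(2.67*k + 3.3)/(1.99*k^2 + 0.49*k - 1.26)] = (5.3133*k^2 + 1.3083*k - (2.67*k + 3.3)*(3.98*k + 0.49) - 3.3642)/(1.99*k^2 + 0.49*k - 1.26)^2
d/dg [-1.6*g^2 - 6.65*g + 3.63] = -3.2*g - 6.65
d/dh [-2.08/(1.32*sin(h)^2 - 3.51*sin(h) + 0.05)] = (5.4912*sin(h) - 7.3008)*cos(h)/(1.32*sin(h)^2 - 3.51*sin(h) + 0.05)^2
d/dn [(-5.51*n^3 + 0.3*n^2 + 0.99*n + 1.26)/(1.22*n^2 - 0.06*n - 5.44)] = (-6.7222*n^4 + 0.6612*n^3 + 88.6974*n^2 - 6.3384*n - 5.31)/(1.4884*n^4 - 0.1464*n^3 - 13.27*n^2 + 0.6528*n + 29.5936)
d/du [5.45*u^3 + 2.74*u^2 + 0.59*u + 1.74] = 16.35*u^2 + 5.48*u + 0.59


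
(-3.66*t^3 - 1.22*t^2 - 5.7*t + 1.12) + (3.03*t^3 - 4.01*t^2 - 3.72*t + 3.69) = -0.63*t^3 - 5.23*t^2 - 9.42*t + 4.81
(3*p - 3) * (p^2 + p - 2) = 3*p^3 - 9*p + 6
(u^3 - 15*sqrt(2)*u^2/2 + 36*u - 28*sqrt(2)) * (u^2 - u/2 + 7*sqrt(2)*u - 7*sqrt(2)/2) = u^5 - sqrt(2)*u^4/2 - u^4/2 - 69*u^3 + sqrt(2)*u^3/4 + 69*u^2/2 + 224*sqrt(2)*u^2 - 392*u - 112*sqrt(2)*u + 196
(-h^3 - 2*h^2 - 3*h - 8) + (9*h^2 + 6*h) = -h^3 + 7*h^2 + 3*h - 8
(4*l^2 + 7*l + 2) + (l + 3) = 4*l^2 + 8*l + 5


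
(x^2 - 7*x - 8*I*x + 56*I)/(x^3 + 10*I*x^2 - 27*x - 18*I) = (x^2 - 7*x - 8*I*x + 56*I)/(x^3 + 10*I*x^2 - 27*x - 18*I)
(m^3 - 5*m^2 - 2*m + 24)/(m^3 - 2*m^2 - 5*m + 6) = (m - 4)/(m - 1)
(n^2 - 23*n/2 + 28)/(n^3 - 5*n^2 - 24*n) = (n - 7/2)/(n*(n + 3))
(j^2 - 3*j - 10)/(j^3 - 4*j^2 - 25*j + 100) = (j + 2)/(j^2 + j - 20)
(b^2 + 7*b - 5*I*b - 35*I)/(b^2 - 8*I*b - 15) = (b + 7)/(b - 3*I)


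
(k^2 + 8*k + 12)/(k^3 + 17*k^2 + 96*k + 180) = (k + 2)/(k^2 + 11*k + 30)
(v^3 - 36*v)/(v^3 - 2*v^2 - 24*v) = (v + 6)/(v + 4)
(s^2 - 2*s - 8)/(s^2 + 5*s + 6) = (s - 4)/(s + 3)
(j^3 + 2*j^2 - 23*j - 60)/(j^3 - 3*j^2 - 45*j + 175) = (j^2 + 7*j + 12)/(j^2 + 2*j - 35)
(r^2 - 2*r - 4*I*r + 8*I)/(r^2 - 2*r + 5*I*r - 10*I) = (r - 4*I)/(r + 5*I)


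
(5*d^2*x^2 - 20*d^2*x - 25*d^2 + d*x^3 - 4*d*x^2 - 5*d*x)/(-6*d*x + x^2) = d*(-5*d*x^2 + 20*d*x + 25*d - x^3 + 4*x^2 + 5*x)/(x*(6*d - x))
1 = 1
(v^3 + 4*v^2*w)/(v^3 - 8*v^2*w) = (v + 4*w)/(v - 8*w)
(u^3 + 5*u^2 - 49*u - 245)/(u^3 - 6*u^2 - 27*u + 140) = (u + 7)/(u - 4)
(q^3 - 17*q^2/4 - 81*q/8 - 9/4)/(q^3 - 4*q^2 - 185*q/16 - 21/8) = 2*(2*q + 3)/(4*q + 7)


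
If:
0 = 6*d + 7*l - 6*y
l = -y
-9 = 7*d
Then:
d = -9/7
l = 54/91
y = -54/91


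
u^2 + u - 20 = (u - 4)*(u + 5)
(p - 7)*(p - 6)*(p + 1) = p^3 - 12*p^2 + 29*p + 42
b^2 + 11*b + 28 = (b + 4)*(b + 7)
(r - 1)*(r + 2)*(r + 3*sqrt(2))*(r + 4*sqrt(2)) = r^4 + r^3 + 7*sqrt(2)*r^3 + 7*sqrt(2)*r^2 + 22*r^2 - 14*sqrt(2)*r + 24*r - 48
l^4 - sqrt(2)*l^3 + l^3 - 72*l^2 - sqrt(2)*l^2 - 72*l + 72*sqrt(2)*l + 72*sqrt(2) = (l + 1)*(l - 6*sqrt(2))*(l - sqrt(2))*(l + 6*sqrt(2))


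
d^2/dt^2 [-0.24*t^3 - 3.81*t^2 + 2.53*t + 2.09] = -1.44*t - 7.62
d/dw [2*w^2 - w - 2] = 4*w - 1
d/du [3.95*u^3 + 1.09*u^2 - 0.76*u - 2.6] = 11.85*u^2 + 2.18*u - 0.76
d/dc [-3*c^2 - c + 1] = -6*c - 1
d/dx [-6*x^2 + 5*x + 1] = 5 - 12*x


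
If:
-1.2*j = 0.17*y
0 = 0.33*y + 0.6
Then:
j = 0.26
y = -1.82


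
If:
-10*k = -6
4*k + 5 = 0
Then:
No Solution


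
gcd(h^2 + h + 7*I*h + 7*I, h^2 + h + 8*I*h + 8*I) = h + 1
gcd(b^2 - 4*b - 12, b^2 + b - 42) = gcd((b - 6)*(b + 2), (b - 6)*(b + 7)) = b - 6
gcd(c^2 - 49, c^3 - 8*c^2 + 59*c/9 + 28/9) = c - 7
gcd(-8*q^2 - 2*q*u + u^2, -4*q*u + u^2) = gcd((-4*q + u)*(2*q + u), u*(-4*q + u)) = 4*q - u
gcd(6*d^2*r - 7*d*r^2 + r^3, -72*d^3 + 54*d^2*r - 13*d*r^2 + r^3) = -6*d + r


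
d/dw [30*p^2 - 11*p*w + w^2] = -11*p + 2*w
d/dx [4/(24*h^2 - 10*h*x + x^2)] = 8*(5*h - x)/(24*h^2 - 10*h*x + x^2)^2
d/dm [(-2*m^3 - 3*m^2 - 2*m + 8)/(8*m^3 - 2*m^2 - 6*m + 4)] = (14*m^4 + 28*m^3 - 101*m^2 + 4*m + 20)/(2*(16*m^6 - 8*m^5 - 23*m^4 + 22*m^3 + 5*m^2 - 12*m + 4))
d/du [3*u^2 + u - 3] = 6*u + 1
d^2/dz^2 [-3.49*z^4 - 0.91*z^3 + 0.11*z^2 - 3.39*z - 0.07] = -41.88*z^2 - 5.46*z + 0.22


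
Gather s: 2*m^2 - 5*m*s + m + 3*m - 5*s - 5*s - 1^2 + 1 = 2*m^2 + 4*m + s*(-5*m - 10)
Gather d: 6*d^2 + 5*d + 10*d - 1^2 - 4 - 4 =6*d^2 + 15*d - 9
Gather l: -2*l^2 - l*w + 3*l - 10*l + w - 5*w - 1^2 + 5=-2*l^2 + l*(-w - 7) - 4*w + 4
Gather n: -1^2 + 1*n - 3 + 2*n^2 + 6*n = 2*n^2 + 7*n - 4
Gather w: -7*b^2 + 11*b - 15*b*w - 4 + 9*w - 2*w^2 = -7*b^2 + 11*b - 2*w^2 + w*(9 - 15*b) - 4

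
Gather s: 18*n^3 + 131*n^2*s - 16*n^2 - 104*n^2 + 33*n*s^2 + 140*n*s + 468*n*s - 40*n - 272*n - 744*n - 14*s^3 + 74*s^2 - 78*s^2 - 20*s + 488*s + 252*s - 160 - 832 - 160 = 18*n^3 - 120*n^2 - 1056*n - 14*s^3 + s^2*(33*n - 4) + s*(131*n^2 + 608*n + 720) - 1152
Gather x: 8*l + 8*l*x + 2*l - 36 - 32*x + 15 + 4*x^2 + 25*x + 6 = 10*l + 4*x^2 + x*(8*l - 7) - 15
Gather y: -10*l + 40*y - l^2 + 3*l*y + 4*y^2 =-l^2 - 10*l + 4*y^2 + y*(3*l + 40)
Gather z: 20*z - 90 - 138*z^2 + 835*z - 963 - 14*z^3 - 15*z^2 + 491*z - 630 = -14*z^3 - 153*z^2 + 1346*z - 1683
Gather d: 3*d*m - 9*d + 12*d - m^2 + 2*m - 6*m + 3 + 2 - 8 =d*(3*m + 3) - m^2 - 4*m - 3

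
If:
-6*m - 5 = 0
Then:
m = -5/6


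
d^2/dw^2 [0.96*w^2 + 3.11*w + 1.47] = 1.92000000000000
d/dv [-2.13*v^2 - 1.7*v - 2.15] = -4.26*v - 1.7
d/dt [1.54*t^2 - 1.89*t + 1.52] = 3.08*t - 1.89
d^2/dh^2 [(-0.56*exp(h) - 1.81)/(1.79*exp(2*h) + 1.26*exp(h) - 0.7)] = (-1.794296*exp(4*h) - 21.93466*exp(3*h) - 16.456902*exp(2*h) - 12.439196*exp(h) - 1.87082)*exp(h)/(5.735339*exp(6*h) + 12.111498*exp(5*h) + 1.796802*exp(4*h) - 7.472304*exp(3*h) - 0.70266*exp(2*h) + 1.8522*exp(h) - 0.343)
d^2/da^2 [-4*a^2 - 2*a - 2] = -8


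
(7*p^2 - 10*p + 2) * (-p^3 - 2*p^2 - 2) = -7*p^5 - 4*p^4 + 18*p^3 - 18*p^2 + 20*p - 4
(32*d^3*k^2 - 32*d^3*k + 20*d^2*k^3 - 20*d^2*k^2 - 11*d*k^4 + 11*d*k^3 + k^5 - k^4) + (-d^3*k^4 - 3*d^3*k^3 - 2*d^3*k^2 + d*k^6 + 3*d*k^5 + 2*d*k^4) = -d^3*k^4 - 3*d^3*k^3 + 30*d^3*k^2 - 32*d^3*k + 20*d^2*k^3 - 20*d^2*k^2 + d*k^6 + 3*d*k^5 - 9*d*k^4 + 11*d*k^3 + k^5 - k^4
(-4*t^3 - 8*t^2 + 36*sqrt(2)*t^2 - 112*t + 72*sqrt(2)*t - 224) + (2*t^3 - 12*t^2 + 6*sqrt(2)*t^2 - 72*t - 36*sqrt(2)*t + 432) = -2*t^3 - 20*t^2 + 42*sqrt(2)*t^2 - 184*t + 36*sqrt(2)*t + 208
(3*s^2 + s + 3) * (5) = 15*s^2 + 5*s + 15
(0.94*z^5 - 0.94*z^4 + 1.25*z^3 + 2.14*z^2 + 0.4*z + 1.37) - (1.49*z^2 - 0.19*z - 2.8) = 0.94*z^5 - 0.94*z^4 + 1.25*z^3 + 0.65*z^2 + 0.59*z + 4.17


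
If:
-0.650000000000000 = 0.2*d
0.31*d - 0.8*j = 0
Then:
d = -3.25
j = -1.26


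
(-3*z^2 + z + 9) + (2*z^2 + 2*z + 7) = -z^2 + 3*z + 16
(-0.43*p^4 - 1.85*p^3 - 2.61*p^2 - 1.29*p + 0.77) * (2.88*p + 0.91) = -1.2384*p^5 - 5.7193*p^4 - 9.2003*p^3 - 6.0903*p^2 + 1.0437*p + 0.7007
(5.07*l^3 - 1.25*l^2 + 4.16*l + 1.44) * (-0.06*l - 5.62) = -0.3042*l^4 - 28.4184*l^3 + 6.7754*l^2 - 23.4656*l - 8.0928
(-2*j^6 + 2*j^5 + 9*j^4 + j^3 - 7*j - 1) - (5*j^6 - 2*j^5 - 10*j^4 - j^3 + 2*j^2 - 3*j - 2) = -7*j^6 + 4*j^5 + 19*j^4 + 2*j^3 - 2*j^2 - 4*j + 1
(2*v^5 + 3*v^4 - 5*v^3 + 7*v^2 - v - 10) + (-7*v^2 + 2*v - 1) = 2*v^5 + 3*v^4 - 5*v^3 + v - 11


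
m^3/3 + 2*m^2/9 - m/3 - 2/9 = (m/3 + 1/3)*(m - 1)*(m + 2/3)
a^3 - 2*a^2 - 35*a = a*(a - 7)*(a + 5)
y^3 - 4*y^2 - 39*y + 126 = (y - 7)*(y - 3)*(y + 6)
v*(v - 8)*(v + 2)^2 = v^4 - 4*v^3 - 28*v^2 - 32*v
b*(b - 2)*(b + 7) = b^3 + 5*b^2 - 14*b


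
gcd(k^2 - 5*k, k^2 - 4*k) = k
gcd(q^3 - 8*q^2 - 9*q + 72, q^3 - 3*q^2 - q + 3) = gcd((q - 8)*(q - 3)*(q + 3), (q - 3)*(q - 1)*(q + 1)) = q - 3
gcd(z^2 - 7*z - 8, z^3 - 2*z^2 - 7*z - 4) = z + 1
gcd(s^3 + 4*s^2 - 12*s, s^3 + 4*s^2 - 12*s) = s^3 + 4*s^2 - 12*s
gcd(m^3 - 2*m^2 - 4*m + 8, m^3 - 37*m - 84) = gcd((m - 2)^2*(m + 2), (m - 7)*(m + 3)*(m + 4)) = 1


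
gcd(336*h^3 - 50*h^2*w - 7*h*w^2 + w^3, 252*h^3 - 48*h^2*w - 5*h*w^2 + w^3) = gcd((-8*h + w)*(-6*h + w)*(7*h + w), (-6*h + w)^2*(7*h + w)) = -42*h^2 + h*w + w^2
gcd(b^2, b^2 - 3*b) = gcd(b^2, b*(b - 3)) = b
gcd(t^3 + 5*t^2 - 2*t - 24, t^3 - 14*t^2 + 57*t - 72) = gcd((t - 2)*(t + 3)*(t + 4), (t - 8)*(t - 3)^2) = 1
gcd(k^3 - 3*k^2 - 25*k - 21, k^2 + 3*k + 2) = k + 1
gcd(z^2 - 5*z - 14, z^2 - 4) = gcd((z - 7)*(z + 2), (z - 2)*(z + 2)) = z + 2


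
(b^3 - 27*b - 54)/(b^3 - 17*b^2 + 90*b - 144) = (b^2 + 6*b + 9)/(b^2 - 11*b + 24)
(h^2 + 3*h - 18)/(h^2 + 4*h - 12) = (h - 3)/(h - 2)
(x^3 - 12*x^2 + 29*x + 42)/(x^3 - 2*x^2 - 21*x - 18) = (x - 7)/(x + 3)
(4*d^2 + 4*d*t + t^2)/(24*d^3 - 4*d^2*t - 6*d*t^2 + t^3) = (2*d + t)/(12*d^2 - 8*d*t + t^2)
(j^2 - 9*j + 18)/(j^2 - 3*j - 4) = (-j^2 + 9*j - 18)/(-j^2 + 3*j + 4)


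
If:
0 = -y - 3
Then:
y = -3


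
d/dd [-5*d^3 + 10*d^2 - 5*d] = -15*d^2 + 20*d - 5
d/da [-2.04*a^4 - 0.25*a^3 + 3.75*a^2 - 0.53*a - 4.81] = -8.16*a^3 - 0.75*a^2 + 7.5*a - 0.53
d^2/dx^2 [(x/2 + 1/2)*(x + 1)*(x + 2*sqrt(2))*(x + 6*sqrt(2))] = 6*x^2 + 6*x + 24*sqrt(2)*x + 16*sqrt(2) + 25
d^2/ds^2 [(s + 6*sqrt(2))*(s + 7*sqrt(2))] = 2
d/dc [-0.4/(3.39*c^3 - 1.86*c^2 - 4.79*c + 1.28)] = (4.068*c^2 - 1.488*c - 1.916)/(3.39*c^3 - 1.86*c^2 - 4.79*c + 1.28)^2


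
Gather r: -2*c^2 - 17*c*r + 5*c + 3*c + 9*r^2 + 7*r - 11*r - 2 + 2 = -2*c^2 + 8*c + 9*r^2 + r*(-17*c - 4)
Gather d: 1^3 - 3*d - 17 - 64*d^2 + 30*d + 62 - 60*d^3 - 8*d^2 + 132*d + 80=-60*d^3 - 72*d^2 + 159*d + 126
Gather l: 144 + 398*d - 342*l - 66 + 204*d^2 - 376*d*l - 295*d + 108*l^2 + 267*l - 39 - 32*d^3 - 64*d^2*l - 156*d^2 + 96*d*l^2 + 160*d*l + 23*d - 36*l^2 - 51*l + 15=-32*d^3 + 48*d^2 + 126*d + l^2*(96*d + 72) + l*(-64*d^2 - 216*d - 126) + 54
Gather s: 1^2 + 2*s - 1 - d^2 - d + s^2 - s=-d^2 - d + s^2 + s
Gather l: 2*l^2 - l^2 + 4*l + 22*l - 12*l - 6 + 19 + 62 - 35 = l^2 + 14*l + 40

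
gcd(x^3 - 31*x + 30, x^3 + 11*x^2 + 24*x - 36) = x^2 + 5*x - 6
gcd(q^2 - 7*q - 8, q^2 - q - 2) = q + 1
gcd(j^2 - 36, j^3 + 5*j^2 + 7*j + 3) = 1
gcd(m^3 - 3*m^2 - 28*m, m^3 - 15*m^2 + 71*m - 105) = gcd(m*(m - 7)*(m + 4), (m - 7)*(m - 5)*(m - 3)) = m - 7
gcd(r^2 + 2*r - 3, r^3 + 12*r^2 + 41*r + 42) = r + 3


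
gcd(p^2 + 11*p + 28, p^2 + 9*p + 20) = p + 4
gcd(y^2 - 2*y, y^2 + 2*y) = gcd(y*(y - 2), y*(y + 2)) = y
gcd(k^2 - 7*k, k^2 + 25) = 1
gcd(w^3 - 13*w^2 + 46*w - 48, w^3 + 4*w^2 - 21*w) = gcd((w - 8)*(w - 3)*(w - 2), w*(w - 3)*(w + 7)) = w - 3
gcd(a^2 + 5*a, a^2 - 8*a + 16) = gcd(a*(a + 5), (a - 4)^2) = 1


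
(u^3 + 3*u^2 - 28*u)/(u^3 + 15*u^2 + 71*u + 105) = u*(u - 4)/(u^2 + 8*u + 15)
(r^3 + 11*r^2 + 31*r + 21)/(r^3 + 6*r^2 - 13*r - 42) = (r^2 + 4*r + 3)/(r^2 - r - 6)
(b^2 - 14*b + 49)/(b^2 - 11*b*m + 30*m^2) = (b^2 - 14*b + 49)/(b^2 - 11*b*m + 30*m^2)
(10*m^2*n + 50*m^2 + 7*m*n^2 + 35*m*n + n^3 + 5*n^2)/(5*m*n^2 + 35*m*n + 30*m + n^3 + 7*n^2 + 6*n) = (2*m*n + 10*m + n^2 + 5*n)/(n^2 + 7*n + 6)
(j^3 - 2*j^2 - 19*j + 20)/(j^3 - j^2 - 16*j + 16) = (j - 5)/(j - 4)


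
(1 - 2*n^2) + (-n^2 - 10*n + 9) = -3*n^2 - 10*n + 10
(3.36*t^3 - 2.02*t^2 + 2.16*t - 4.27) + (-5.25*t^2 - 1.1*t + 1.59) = 3.36*t^3 - 7.27*t^2 + 1.06*t - 2.68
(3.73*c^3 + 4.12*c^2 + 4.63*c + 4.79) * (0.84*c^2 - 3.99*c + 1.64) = 3.1332*c^5 - 11.4219*c^4 - 6.4324*c^3 - 7.6933*c^2 - 11.5189*c + 7.8556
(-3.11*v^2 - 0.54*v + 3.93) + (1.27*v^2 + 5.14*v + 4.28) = -1.84*v^2 + 4.6*v + 8.21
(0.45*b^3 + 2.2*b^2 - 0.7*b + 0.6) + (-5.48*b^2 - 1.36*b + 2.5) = 0.45*b^3 - 3.28*b^2 - 2.06*b + 3.1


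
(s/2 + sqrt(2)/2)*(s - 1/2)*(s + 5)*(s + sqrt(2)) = s^4/2 + sqrt(2)*s^3 + 9*s^3/4 - s^2/4 + 9*sqrt(2)*s^2/2 - 5*sqrt(2)*s/2 + 9*s/2 - 5/2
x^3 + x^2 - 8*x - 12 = (x - 3)*(x + 2)^2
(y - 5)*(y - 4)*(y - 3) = y^3 - 12*y^2 + 47*y - 60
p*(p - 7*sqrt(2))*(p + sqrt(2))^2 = p^4 - 5*sqrt(2)*p^3 - 26*p^2 - 14*sqrt(2)*p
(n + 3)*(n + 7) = n^2 + 10*n + 21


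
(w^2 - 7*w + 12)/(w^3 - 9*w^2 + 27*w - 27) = (w - 4)/(w^2 - 6*w + 9)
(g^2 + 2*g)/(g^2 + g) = (g + 2)/(g + 1)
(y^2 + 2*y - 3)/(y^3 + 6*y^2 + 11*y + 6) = (y - 1)/(y^2 + 3*y + 2)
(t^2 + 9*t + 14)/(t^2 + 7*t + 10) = (t + 7)/(t + 5)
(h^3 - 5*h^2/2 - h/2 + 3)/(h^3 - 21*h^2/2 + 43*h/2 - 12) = (h^2 - h - 2)/(h^2 - 9*h + 8)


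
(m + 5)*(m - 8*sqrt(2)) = m^2 - 8*sqrt(2)*m + 5*m - 40*sqrt(2)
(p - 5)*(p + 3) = p^2 - 2*p - 15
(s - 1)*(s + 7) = s^2 + 6*s - 7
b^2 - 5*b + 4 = (b - 4)*(b - 1)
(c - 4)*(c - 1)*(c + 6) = c^3 + c^2 - 26*c + 24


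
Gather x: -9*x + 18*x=9*x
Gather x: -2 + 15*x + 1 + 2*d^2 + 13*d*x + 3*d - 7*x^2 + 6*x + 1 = 2*d^2 + 3*d - 7*x^2 + x*(13*d + 21)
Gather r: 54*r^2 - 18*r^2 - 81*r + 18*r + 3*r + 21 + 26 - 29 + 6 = 36*r^2 - 60*r + 24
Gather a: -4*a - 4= -4*a - 4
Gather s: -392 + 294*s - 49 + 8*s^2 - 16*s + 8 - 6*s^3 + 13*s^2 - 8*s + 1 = -6*s^3 + 21*s^2 + 270*s - 432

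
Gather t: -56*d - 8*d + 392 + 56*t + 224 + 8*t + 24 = -64*d + 64*t + 640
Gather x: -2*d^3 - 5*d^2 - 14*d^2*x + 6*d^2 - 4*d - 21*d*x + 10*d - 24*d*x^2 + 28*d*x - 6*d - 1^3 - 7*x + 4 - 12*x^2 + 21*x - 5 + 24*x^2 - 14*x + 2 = -2*d^3 + d^2 + x^2*(12 - 24*d) + x*(-14*d^2 + 7*d)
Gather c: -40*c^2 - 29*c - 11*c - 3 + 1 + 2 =-40*c^2 - 40*c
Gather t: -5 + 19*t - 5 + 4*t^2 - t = 4*t^2 + 18*t - 10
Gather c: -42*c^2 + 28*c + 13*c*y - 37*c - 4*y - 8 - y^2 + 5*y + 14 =-42*c^2 + c*(13*y - 9) - y^2 + y + 6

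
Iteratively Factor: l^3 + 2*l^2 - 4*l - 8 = (l - 2)*(l^2 + 4*l + 4) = (l - 2)*(l + 2)*(l + 2)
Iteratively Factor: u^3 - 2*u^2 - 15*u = (u - 5)*(u^2 + 3*u) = u*(u - 5)*(u + 3)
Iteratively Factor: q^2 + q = (q + 1)*(q)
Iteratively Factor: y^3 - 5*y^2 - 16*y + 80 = (y - 5)*(y^2 - 16) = (y - 5)*(y - 4)*(y + 4)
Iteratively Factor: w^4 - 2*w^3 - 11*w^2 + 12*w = (w + 3)*(w^3 - 5*w^2 + 4*w) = (w - 1)*(w + 3)*(w^2 - 4*w) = w*(w - 1)*(w + 3)*(w - 4)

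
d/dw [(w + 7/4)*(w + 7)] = 2*w + 35/4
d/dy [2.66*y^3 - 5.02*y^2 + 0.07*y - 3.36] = 7.98*y^2 - 10.04*y + 0.07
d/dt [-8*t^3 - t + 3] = -24*t^2 - 1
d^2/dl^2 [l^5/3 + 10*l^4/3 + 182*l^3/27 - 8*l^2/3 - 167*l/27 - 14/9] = 20*l^3/3 + 40*l^2 + 364*l/9 - 16/3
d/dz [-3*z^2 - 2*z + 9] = -6*z - 2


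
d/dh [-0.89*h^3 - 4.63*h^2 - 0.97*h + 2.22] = -2.67*h^2 - 9.26*h - 0.97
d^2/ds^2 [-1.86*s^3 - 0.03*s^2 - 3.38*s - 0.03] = -11.16*s - 0.06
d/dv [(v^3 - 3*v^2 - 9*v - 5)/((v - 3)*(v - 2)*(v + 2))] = 2*(5*v^3 + 18*v^2 - 51*v - 64)/(v^6 - 6*v^5 + v^4 + 48*v^3 - 56*v^2 - 96*v + 144)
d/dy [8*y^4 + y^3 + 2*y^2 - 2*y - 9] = 32*y^3 + 3*y^2 + 4*y - 2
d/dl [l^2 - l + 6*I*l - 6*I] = 2*l - 1 + 6*I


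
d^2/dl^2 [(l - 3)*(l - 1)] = 2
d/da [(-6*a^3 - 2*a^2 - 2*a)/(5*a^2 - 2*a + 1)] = 2*(-15*a^4 + 12*a^3 - 2*a^2 - 2*a - 1)/(25*a^4 - 20*a^3 + 14*a^2 - 4*a + 1)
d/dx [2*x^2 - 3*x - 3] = 4*x - 3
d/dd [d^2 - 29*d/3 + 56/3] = 2*d - 29/3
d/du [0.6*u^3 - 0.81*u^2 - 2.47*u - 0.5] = 1.8*u^2 - 1.62*u - 2.47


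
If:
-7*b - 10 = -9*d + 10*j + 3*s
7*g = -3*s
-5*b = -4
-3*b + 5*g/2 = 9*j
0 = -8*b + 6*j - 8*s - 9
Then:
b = 4/5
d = 956/915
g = 51/61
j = -21/610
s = -119/61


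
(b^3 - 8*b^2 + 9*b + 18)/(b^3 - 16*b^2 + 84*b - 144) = (b^2 - 2*b - 3)/(b^2 - 10*b + 24)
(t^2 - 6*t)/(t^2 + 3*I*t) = (t - 6)/(t + 3*I)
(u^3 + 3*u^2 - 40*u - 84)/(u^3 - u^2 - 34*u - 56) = (u^2 + u - 42)/(u^2 - 3*u - 28)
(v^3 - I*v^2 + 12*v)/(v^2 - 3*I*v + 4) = v*(v + 3*I)/(v + I)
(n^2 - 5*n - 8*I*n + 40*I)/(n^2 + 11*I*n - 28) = (n^2 - 5*n - 8*I*n + 40*I)/(n^2 + 11*I*n - 28)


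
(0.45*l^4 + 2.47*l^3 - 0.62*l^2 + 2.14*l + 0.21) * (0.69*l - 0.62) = 0.3105*l^5 + 1.4253*l^4 - 1.9592*l^3 + 1.861*l^2 - 1.1819*l - 0.1302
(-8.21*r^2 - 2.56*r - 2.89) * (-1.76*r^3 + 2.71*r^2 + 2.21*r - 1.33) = 14.4496*r^5 - 17.7435*r^4 - 19.9953*r^3 - 2.5702*r^2 - 2.9821*r + 3.8437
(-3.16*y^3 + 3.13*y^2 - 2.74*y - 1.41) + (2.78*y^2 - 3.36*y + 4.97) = -3.16*y^3 + 5.91*y^2 - 6.1*y + 3.56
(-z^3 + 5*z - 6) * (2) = -2*z^3 + 10*z - 12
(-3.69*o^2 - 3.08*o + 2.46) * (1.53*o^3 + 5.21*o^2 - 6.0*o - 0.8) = -5.6457*o^5 - 23.9373*o^4 + 9.857*o^3 + 34.2486*o^2 - 12.296*o - 1.968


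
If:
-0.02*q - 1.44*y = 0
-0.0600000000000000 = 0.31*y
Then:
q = 13.94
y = -0.19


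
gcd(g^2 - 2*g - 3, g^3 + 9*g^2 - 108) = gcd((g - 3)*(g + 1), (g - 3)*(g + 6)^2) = g - 3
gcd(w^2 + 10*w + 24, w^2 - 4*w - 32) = w + 4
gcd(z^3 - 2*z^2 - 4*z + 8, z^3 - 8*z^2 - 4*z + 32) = z^2 - 4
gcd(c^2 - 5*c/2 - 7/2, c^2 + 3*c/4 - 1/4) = c + 1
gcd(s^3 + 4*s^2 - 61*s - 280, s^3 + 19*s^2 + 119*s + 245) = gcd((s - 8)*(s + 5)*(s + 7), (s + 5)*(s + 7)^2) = s^2 + 12*s + 35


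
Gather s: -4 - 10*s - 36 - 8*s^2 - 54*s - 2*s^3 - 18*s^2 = -2*s^3 - 26*s^2 - 64*s - 40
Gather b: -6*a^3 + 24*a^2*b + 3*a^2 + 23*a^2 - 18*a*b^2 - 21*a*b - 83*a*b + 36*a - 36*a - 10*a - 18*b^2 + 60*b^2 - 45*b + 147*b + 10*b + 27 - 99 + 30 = -6*a^3 + 26*a^2 - 10*a + b^2*(42 - 18*a) + b*(24*a^2 - 104*a + 112) - 42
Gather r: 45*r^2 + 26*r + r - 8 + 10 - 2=45*r^2 + 27*r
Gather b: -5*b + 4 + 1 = 5 - 5*b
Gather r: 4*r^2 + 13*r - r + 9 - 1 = 4*r^2 + 12*r + 8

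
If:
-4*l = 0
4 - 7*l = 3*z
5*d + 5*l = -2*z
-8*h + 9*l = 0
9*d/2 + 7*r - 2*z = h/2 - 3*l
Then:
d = -8/15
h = 0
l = 0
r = 76/105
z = 4/3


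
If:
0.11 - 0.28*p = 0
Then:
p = 0.39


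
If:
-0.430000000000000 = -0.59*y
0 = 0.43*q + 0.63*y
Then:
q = -1.07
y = 0.73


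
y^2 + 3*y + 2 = (y + 1)*(y + 2)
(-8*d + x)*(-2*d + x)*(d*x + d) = 16*d^3*x + 16*d^3 - 10*d^2*x^2 - 10*d^2*x + d*x^3 + d*x^2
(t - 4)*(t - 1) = t^2 - 5*t + 4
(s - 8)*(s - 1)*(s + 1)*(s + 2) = s^4 - 6*s^3 - 17*s^2 + 6*s + 16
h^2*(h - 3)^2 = h^4 - 6*h^3 + 9*h^2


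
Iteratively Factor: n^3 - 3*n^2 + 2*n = (n)*(n^2 - 3*n + 2) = n*(n - 1)*(n - 2)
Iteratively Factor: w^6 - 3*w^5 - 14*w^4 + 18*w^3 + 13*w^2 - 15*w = (w + 1)*(w^5 - 4*w^4 - 10*w^3 + 28*w^2 - 15*w) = (w + 1)*(w + 3)*(w^4 - 7*w^3 + 11*w^2 - 5*w) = (w - 1)*(w + 1)*(w + 3)*(w^3 - 6*w^2 + 5*w) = (w - 5)*(w - 1)*(w + 1)*(w + 3)*(w^2 - w) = w*(w - 5)*(w - 1)*(w + 1)*(w + 3)*(w - 1)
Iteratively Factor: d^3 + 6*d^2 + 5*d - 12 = (d - 1)*(d^2 + 7*d + 12) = (d - 1)*(d + 4)*(d + 3)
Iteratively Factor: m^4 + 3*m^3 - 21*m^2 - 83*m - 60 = (m + 1)*(m^3 + 2*m^2 - 23*m - 60) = (m - 5)*(m + 1)*(m^2 + 7*m + 12) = (m - 5)*(m + 1)*(m + 4)*(m + 3)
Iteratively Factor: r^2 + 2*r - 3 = (r - 1)*(r + 3)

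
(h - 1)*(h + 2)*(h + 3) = h^3 + 4*h^2 + h - 6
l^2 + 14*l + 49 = (l + 7)^2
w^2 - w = w*(w - 1)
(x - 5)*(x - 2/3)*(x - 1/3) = x^3 - 6*x^2 + 47*x/9 - 10/9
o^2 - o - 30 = (o - 6)*(o + 5)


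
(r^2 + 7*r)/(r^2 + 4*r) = (r + 7)/(r + 4)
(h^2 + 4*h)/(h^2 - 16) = h/(h - 4)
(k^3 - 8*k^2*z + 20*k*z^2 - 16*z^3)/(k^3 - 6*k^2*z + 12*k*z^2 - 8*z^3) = (-k + 4*z)/(-k + 2*z)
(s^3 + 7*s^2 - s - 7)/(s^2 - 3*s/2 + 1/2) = 2*(s^2 + 8*s + 7)/(2*s - 1)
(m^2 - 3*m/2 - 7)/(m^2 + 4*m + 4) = (m - 7/2)/(m + 2)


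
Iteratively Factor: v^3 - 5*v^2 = (v)*(v^2 - 5*v) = v*(v - 5)*(v)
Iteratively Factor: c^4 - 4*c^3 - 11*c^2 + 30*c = (c + 3)*(c^3 - 7*c^2 + 10*c) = c*(c + 3)*(c^2 - 7*c + 10) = c*(c - 5)*(c + 3)*(c - 2)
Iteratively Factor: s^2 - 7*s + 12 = (s - 3)*(s - 4)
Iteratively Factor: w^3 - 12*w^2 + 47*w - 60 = (w - 3)*(w^2 - 9*w + 20) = (w - 4)*(w - 3)*(w - 5)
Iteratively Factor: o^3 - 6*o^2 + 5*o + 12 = (o - 4)*(o^2 - 2*o - 3) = (o - 4)*(o + 1)*(o - 3)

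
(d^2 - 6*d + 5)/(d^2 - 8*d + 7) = (d - 5)/(d - 7)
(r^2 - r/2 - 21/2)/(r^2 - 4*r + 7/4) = 2*(r + 3)/(2*r - 1)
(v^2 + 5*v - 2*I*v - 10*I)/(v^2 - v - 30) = (v - 2*I)/(v - 6)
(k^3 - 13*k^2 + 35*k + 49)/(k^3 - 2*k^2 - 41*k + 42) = (k^2 - 6*k - 7)/(k^2 + 5*k - 6)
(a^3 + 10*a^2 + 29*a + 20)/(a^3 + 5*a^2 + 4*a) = (a + 5)/a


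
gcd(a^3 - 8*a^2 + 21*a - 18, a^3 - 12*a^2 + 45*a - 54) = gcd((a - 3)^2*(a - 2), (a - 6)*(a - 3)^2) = a^2 - 6*a + 9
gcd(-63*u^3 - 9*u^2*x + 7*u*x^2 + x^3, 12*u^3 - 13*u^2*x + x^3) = -3*u + x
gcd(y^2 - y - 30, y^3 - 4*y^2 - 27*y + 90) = y^2 - y - 30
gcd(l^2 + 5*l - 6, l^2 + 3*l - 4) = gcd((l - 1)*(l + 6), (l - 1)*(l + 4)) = l - 1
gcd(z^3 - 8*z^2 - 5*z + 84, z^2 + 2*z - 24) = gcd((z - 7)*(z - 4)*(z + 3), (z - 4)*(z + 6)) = z - 4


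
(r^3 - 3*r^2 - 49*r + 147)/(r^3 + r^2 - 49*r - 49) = (r - 3)/(r + 1)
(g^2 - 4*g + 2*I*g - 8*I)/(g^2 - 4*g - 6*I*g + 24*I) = (g + 2*I)/(g - 6*I)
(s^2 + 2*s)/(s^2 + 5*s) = (s + 2)/(s + 5)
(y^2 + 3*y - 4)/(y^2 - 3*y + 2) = (y + 4)/(y - 2)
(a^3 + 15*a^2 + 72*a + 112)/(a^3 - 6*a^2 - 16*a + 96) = (a^2 + 11*a + 28)/(a^2 - 10*a + 24)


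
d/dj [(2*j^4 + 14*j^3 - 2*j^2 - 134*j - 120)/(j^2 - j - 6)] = 4*(j^3 + 8*j^2 + 20*j + 19)/(j^2 + 4*j + 4)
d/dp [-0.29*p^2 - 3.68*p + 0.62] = -0.58*p - 3.68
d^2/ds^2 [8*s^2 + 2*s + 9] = 16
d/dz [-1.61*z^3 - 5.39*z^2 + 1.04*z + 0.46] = -4.83*z^2 - 10.78*z + 1.04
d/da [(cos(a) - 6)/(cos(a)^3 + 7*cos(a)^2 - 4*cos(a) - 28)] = (-165*cos(a) - 11*cos(2*a) + cos(3*a) + 93)*sin(a)/(2*(cos(a)^3 + 7*cos(a)^2 - 4*cos(a) - 28)^2)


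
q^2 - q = q*(q - 1)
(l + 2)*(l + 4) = l^2 + 6*l + 8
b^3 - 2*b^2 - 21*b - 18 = (b - 6)*(b + 1)*(b + 3)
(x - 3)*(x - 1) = x^2 - 4*x + 3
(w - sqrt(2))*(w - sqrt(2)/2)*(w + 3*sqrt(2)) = w^3 + 3*sqrt(2)*w^2/2 - 8*w + 3*sqrt(2)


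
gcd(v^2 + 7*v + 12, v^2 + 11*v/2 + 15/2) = v + 3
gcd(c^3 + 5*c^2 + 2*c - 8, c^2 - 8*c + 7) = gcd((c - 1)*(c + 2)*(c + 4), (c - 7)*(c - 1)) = c - 1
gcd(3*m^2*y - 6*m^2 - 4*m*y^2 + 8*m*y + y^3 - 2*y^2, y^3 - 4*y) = y - 2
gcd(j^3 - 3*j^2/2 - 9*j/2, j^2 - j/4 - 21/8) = j + 3/2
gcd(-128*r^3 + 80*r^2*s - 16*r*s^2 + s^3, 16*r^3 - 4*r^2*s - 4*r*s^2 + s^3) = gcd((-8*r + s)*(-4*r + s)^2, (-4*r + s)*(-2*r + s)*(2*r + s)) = 4*r - s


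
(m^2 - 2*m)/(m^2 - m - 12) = m*(2 - m)/(-m^2 + m + 12)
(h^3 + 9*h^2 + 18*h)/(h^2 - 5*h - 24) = h*(h + 6)/(h - 8)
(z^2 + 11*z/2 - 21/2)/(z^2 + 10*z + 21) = (z - 3/2)/(z + 3)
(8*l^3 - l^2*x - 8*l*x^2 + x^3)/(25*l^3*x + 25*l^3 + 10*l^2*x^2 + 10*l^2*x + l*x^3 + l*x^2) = (8*l^3 - l^2*x - 8*l*x^2 + x^3)/(l*(25*l^2*x + 25*l^2 + 10*l*x^2 + 10*l*x + x^3 + x^2))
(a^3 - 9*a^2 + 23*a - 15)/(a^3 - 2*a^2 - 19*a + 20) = (a - 3)/(a + 4)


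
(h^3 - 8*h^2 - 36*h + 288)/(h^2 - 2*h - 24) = (h^2 - 2*h - 48)/(h + 4)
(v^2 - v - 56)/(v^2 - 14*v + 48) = (v + 7)/(v - 6)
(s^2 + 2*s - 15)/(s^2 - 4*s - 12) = (-s^2 - 2*s + 15)/(-s^2 + 4*s + 12)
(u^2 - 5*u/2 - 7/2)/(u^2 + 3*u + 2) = (u - 7/2)/(u + 2)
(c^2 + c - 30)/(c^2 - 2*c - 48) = (c - 5)/(c - 8)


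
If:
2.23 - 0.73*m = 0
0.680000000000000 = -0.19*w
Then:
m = 3.05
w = -3.58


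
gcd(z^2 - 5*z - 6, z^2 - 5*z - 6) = z^2 - 5*z - 6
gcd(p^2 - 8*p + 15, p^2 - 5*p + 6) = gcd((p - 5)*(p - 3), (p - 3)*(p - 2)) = p - 3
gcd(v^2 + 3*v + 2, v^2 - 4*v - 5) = v + 1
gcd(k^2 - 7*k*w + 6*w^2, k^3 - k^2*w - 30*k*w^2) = -k + 6*w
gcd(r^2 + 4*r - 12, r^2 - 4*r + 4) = r - 2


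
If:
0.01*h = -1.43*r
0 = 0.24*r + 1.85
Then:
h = 1102.29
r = -7.71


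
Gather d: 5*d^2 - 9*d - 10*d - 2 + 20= 5*d^2 - 19*d + 18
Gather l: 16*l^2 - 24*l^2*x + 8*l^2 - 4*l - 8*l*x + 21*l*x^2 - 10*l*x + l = l^2*(24 - 24*x) + l*(21*x^2 - 18*x - 3)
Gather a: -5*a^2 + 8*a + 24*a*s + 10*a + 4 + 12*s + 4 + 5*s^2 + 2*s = -5*a^2 + a*(24*s + 18) + 5*s^2 + 14*s + 8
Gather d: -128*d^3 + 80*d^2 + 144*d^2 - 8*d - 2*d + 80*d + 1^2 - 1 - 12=-128*d^3 + 224*d^2 + 70*d - 12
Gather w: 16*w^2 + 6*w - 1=16*w^2 + 6*w - 1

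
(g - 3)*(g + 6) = g^2 + 3*g - 18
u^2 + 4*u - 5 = (u - 1)*(u + 5)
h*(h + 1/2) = h^2 + h/2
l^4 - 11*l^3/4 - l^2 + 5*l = l*(l - 2)^2*(l + 5/4)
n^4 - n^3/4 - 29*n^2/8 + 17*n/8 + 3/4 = (n - 3/2)*(n - 1)*(n + 1/4)*(n + 2)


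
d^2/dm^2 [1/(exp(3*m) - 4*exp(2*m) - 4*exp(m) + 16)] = ((-9*exp(2*m) + 16*exp(m) + 4)*(exp(3*m) - 4*exp(2*m) - 4*exp(m) + 16) + 2*(-3*exp(2*m) + 8*exp(m) + 4)^2*exp(m))*exp(m)/(exp(3*m) - 4*exp(2*m) - 4*exp(m) + 16)^3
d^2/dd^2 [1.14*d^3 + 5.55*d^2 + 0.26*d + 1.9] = 6.84*d + 11.1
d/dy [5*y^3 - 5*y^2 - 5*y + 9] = 15*y^2 - 10*y - 5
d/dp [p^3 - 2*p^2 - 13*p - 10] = 3*p^2 - 4*p - 13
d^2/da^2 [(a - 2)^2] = 2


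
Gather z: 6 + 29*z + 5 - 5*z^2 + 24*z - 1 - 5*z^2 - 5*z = -10*z^2 + 48*z + 10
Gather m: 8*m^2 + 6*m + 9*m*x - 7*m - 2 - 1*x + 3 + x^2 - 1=8*m^2 + m*(9*x - 1) + x^2 - x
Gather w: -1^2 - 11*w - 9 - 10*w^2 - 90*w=-10*w^2 - 101*w - 10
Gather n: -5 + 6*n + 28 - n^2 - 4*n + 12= -n^2 + 2*n + 35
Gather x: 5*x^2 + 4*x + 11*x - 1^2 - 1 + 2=5*x^2 + 15*x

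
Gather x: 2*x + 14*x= 16*x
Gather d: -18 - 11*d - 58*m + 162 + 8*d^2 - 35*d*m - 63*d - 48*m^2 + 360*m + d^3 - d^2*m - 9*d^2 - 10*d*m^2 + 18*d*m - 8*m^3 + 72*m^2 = d^3 + d^2*(-m - 1) + d*(-10*m^2 - 17*m - 74) - 8*m^3 + 24*m^2 + 302*m + 144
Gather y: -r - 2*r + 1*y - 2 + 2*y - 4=-3*r + 3*y - 6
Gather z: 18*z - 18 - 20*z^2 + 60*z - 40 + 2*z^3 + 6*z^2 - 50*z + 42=2*z^3 - 14*z^2 + 28*z - 16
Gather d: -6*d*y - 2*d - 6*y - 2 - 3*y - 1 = d*(-6*y - 2) - 9*y - 3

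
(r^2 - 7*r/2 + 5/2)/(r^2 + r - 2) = (r - 5/2)/(r + 2)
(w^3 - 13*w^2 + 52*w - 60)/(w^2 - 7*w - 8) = (-w^3 + 13*w^2 - 52*w + 60)/(-w^2 + 7*w + 8)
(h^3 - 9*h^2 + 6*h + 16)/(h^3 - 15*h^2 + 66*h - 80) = (h + 1)/(h - 5)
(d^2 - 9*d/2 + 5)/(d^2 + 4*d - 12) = (d - 5/2)/(d + 6)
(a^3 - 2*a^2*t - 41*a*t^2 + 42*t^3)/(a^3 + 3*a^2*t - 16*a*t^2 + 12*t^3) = (-a + 7*t)/(-a + 2*t)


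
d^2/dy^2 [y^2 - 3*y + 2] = 2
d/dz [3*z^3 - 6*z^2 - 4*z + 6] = 9*z^2 - 12*z - 4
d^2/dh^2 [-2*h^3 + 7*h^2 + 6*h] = 14 - 12*h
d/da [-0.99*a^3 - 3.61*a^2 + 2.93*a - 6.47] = -2.97*a^2 - 7.22*a + 2.93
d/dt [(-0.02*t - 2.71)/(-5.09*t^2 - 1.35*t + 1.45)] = (0.1018*t^2 + 0.027*t - (0.02*t + 2.71)*(10.18*t + 1.35) - 0.029)/(5.09*t^2 + 1.35*t - 1.45)^2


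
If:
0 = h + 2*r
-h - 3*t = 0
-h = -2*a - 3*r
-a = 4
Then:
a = -4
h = -16/5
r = 8/5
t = 16/15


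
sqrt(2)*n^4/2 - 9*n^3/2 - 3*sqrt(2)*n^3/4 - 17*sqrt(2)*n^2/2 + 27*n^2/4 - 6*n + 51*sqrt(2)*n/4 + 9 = (n - 3/2)*(n - 6*sqrt(2))*(n + sqrt(2)/2)*(sqrt(2)*n/2 + 1)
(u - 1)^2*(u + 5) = u^3 + 3*u^2 - 9*u + 5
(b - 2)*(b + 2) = b^2 - 4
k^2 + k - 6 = (k - 2)*(k + 3)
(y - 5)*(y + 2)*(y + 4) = y^3 + y^2 - 22*y - 40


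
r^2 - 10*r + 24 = (r - 6)*(r - 4)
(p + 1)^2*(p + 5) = p^3 + 7*p^2 + 11*p + 5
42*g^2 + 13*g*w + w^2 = (6*g + w)*(7*g + w)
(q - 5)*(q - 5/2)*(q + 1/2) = q^3 - 7*q^2 + 35*q/4 + 25/4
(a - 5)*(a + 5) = a^2 - 25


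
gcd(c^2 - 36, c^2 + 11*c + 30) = c + 6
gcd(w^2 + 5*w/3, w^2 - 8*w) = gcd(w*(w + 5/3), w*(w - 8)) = w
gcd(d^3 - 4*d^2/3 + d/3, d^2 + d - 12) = 1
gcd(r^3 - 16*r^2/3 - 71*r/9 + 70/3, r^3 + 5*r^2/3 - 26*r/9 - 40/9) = r - 5/3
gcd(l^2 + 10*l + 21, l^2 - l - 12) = l + 3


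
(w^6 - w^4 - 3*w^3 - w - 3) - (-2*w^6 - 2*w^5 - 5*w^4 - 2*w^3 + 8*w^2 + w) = 3*w^6 + 2*w^5 + 4*w^4 - w^3 - 8*w^2 - 2*w - 3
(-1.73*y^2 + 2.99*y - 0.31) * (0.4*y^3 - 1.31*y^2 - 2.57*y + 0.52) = -0.692*y^5 + 3.4623*y^4 + 0.405199999999999*y^3 - 8.1778*y^2 + 2.3515*y - 0.1612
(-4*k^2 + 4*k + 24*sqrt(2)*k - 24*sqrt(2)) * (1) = -4*k^2 + 4*k + 24*sqrt(2)*k - 24*sqrt(2)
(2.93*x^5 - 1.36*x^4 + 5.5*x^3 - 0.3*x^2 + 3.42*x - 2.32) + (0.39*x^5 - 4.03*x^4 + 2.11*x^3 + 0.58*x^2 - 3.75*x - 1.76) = 3.32*x^5 - 5.39*x^4 + 7.61*x^3 + 0.28*x^2 - 0.33*x - 4.08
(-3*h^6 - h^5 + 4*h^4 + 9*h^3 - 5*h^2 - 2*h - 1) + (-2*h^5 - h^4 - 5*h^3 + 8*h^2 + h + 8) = -3*h^6 - 3*h^5 + 3*h^4 + 4*h^3 + 3*h^2 - h + 7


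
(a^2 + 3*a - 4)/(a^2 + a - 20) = (a^2 + 3*a - 4)/(a^2 + a - 20)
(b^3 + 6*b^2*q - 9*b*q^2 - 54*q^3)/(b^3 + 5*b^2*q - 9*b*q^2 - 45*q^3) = (b + 6*q)/(b + 5*q)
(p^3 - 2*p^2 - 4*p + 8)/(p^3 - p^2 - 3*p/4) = 4*(-p^3 + 2*p^2 + 4*p - 8)/(p*(-4*p^2 + 4*p + 3))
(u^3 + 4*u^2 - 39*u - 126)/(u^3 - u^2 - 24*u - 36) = (u + 7)/(u + 2)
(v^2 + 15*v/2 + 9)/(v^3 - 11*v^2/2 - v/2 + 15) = (v + 6)/(v^2 - 7*v + 10)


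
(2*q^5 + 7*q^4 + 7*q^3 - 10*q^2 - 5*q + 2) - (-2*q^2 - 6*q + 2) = 2*q^5 + 7*q^4 + 7*q^3 - 8*q^2 + q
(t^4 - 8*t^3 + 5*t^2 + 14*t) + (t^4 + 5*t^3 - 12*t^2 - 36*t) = 2*t^4 - 3*t^3 - 7*t^2 - 22*t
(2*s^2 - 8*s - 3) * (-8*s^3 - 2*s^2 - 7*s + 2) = -16*s^5 + 60*s^4 + 26*s^3 + 66*s^2 + 5*s - 6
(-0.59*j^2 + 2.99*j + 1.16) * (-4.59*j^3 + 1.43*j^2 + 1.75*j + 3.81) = 2.7081*j^5 - 14.5678*j^4 - 2.0812*j^3 + 4.6434*j^2 + 13.4219*j + 4.4196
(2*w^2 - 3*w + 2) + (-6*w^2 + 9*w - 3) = -4*w^2 + 6*w - 1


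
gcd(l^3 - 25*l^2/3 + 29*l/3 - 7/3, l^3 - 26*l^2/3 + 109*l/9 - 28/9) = l^2 - 22*l/3 + 7/3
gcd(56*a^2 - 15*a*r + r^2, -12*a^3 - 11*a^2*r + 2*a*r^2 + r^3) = 1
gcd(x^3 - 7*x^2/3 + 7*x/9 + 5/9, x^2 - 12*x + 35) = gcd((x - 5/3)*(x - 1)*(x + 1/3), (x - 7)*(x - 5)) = 1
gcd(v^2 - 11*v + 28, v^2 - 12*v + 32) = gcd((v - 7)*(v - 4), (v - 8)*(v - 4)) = v - 4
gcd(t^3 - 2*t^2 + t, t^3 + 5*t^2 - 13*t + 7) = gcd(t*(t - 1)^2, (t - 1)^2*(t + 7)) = t^2 - 2*t + 1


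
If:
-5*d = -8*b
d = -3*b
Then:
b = 0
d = 0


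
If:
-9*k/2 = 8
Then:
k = -16/9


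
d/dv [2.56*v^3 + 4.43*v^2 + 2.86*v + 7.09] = 7.68*v^2 + 8.86*v + 2.86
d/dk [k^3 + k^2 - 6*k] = 3*k^2 + 2*k - 6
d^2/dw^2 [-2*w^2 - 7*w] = -4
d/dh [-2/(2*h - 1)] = 4/(2*h - 1)^2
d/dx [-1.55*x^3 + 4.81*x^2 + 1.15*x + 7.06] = -4.65*x^2 + 9.62*x + 1.15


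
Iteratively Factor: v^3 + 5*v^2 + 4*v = (v)*(v^2 + 5*v + 4) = v*(v + 1)*(v + 4)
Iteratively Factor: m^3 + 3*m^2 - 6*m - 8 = (m + 4)*(m^2 - m - 2) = (m + 1)*(m + 4)*(m - 2)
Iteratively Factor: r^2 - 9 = (r + 3)*(r - 3)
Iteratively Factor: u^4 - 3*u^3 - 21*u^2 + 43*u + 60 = (u - 5)*(u^3 + 2*u^2 - 11*u - 12) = (u - 5)*(u + 1)*(u^2 + u - 12) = (u - 5)*(u - 3)*(u + 1)*(u + 4)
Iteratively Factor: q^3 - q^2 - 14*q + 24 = (q + 4)*(q^2 - 5*q + 6) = (q - 3)*(q + 4)*(q - 2)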